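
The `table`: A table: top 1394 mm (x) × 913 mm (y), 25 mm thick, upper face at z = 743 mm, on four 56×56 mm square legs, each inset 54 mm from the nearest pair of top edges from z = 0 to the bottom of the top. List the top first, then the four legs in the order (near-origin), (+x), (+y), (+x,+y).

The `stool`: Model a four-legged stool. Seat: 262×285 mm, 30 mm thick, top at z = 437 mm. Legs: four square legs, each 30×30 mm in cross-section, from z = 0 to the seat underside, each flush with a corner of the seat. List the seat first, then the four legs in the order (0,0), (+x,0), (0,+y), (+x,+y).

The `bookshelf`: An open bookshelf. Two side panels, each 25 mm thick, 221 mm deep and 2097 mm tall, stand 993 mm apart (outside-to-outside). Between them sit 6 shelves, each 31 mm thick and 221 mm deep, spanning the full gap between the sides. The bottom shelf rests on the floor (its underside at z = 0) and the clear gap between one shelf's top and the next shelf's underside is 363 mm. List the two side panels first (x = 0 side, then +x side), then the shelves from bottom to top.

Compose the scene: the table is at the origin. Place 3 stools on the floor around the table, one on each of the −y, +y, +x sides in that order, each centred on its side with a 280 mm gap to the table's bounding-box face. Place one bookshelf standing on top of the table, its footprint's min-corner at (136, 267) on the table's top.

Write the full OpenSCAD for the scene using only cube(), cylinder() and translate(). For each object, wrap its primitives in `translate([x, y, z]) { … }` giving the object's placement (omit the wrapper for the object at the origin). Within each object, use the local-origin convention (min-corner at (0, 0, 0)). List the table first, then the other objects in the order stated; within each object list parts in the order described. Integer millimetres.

translate([0, 0, 718]) cube([1394, 913, 25]);
translate([54, 54, 0]) cube([56, 56, 718]);
translate([1284, 54, 0]) cube([56, 56, 718]);
translate([54, 803, 0]) cube([56, 56, 718]);
translate([1284, 803, 0]) cube([56, 56, 718]);
translate([566, -565, 0]) {
  translate([0, 0, 407]) cube([262, 285, 30]);
  cube([30, 30, 407]);
  translate([232, 0, 0]) cube([30, 30, 407]);
  translate([0, 255, 0]) cube([30, 30, 407]);
  translate([232, 255, 0]) cube([30, 30, 407]);
}
translate([566, 1193, 0]) {
  translate([0, 0, 407]) cube([262, 285, 30]);
  cube([30, 30, 407]);
  translate([232, 0, 0]) cube([30, 30, 407]);
  translate([0, 255, 0]) cube([30, 30, 407]);
  translate([232, 255, 0]) cube([30, 30, 407]);
}
translate([1674, 314, 0]) {
  translate([0, 0, 407]) cube([262, 285, 30]);
  cube([30, 30, 407]);
  translate([232, 0, 0]) cube([30, 30, 407]);
  translate([0, 255, 0]) cube([30, 30, 407]);
  translate([232, 255, 0]) cube([30, 30, 407]);
}
translate([136, 267, 743]) {
  cube([25, 221, 2097]);
  translate([968, 0, 0]) cube([25, 221, 2097]);
  translate([25, 0, 0]) cube([943, 221, 31]);
  translate([25, 0, 394]) cube([943, 221, 31]);
  translate([25, 0, 788]) cube([943, 221, 31]);
  translate([25, 0, 1182]) cube([943, 221, 31]);
  translate([25, 0, 1576]) cube([943, 221, 31]);
  translate([25, 0, 1970]) cube([943, 221, 31]);
}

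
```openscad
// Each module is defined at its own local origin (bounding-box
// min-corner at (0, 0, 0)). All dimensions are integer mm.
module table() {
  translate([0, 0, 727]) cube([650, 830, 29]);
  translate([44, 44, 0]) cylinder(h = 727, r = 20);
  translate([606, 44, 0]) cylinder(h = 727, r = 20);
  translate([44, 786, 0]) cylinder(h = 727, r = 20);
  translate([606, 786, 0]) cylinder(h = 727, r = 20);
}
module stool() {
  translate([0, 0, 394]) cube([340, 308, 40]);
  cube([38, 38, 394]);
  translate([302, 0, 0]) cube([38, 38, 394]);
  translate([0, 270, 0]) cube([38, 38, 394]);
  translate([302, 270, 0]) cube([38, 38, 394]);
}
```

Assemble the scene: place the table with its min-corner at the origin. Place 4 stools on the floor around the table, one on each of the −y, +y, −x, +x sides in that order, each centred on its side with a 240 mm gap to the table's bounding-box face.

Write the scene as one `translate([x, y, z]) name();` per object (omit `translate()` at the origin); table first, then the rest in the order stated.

table();
translate([155, -548, 0]) stool();
translate([155, 1070, 0]) stool();
translate([-580, 261, 0]) stool();
translate([890, 261, 0]) stool();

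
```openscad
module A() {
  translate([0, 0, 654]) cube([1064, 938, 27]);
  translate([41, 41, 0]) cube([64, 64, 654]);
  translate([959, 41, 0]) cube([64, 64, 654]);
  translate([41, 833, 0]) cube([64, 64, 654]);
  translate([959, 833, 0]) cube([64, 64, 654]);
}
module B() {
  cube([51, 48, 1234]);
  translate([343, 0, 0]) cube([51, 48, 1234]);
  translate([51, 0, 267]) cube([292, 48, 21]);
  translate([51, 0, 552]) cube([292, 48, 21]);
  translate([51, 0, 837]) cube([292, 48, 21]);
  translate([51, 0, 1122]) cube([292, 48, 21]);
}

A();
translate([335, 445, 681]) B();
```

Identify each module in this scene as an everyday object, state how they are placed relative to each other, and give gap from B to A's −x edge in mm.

The ladder's min-x is at 335; the table's min-x is 0; gap = 335 mm.

A is a table. B is a ladder. The ladder is on top of the table, centred. The gap from the ladder to the table's −x edge is 335 mm.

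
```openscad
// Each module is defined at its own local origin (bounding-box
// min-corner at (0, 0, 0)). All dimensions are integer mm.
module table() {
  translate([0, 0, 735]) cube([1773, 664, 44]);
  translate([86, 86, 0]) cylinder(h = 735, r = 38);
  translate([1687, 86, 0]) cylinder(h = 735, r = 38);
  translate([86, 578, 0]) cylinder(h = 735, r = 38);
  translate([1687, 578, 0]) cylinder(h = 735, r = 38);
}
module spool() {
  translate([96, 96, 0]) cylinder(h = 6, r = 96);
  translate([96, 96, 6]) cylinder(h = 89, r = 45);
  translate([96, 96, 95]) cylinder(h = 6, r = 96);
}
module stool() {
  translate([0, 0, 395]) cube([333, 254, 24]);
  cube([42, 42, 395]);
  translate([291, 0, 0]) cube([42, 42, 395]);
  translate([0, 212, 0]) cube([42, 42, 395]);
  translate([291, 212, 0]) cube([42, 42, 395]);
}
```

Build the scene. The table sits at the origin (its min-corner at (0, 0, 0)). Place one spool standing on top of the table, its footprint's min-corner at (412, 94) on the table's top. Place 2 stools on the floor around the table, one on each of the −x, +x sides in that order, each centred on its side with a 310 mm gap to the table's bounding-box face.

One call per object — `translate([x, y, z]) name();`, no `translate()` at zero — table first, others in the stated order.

table();
translate([412, 94, 779]) spool();
translate([-643, 205, 0]) stool();
translate([2083, 205, 0]) stool();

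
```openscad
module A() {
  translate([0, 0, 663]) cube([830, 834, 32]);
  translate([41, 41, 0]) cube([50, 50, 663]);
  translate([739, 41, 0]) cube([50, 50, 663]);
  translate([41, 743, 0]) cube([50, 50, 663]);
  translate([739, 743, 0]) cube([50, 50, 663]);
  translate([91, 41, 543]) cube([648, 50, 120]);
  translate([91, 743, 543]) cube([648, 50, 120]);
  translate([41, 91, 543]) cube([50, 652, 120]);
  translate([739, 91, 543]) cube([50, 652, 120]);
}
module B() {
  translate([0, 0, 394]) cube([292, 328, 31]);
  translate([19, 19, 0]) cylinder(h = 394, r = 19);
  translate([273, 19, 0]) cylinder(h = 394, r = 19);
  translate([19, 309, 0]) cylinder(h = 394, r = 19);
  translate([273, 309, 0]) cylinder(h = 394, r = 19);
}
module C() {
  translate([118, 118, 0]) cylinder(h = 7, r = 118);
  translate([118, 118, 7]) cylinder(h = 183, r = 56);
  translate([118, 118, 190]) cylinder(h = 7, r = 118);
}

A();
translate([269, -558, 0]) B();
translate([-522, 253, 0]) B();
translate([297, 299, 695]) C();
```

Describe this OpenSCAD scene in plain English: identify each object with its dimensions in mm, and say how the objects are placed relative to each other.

A is a table with a 830×834 mm rectangular top, 32 mm thick, top surface at z = 695 mm, supported by four 50×50 mm square legs, each inset 41 mm from the nearest pair of top edges, running from the floor. Four apron rails, 50 mm thick and 120 mm tall, run between adjacent legs with their top edges flush with the underside of the top and their outer faces flush with the legs' outer faces.

B is a four-legged stool. The seat is a 292×328×31 mm slab whose top surface is at z = 425 mm; four round legs, each 38 mm in diameter, run from the floor (z = 0) to the underside of the seat, each leg's axis is inset half a diameter from the nearest pair of seat edges (so the leg's bounding box is flush with the corner).

C is a spool: two coaxial disc flanges of radius 118 mm and thickness 7 mm, joined by a core cylinder of radius 56 mm and height 183 mm. The lower flange rests on z = 0 and the three cylinders share a vertical axis.

Two stools sit around the table at the −y, −x sides. The spool is on top of the table, centred.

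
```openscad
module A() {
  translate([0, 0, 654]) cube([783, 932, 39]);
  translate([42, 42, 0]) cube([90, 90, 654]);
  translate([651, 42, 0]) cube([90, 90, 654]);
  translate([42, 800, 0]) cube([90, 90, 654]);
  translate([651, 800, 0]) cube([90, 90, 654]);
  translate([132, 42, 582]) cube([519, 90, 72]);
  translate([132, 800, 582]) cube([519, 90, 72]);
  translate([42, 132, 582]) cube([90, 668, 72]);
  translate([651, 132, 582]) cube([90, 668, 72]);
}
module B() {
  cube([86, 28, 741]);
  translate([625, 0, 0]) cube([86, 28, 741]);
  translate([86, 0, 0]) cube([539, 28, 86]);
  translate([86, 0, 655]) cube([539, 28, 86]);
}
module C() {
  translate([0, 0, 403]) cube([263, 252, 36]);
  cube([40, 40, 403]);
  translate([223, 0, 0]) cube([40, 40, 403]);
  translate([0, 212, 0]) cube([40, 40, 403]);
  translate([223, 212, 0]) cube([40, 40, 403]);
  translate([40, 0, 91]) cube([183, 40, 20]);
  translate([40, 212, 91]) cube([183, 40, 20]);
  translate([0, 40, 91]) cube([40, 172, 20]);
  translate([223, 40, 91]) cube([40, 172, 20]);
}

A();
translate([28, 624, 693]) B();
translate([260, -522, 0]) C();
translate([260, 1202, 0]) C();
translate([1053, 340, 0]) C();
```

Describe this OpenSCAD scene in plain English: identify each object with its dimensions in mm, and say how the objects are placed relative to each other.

A is a table: top 783 mm (x) × 932 mm (y), 39 mm thick, upper face at z = 693 mm, on four 90×90 mm square legs, each inset 42 mm from the nearest pair of top edges, running from z = 0 to the bottom of the top. Four apron rails, 90 mm thick and 72 mm tall, run between adjacent legs with their top edges flush with the underside of the top and their outer faces flush with the legs' outer faces.

B is a rectangular picture frame lying in the x–z plane (depth along y). The opening is 539 mm wide (x) by 569 mm tall (z), surrounded by a border 86 mm wide on all four sides. The frame is 28 mm deep and is made of two full-height vertical stiles with two horizontal rails fitted between them.

C is a four-legged stool. The seat is 263×252 mm, 36 mm thick, top at z = 439 mm. It stands on four square legs, each 40×40 mm in cross-section, from z = 0 to the seat underside, each flush with a corner of the seat. Four stretchers, 40 mm wide and 20 mm tall, connect adjacent legs with their undersides at z = 91 mm, each running between the inner faces of the legs it joins and aligned with the legs' outer faces on the other axis.

The picture frame is on top of the table. Three stools sit around the table at the −y, +y, +x sides.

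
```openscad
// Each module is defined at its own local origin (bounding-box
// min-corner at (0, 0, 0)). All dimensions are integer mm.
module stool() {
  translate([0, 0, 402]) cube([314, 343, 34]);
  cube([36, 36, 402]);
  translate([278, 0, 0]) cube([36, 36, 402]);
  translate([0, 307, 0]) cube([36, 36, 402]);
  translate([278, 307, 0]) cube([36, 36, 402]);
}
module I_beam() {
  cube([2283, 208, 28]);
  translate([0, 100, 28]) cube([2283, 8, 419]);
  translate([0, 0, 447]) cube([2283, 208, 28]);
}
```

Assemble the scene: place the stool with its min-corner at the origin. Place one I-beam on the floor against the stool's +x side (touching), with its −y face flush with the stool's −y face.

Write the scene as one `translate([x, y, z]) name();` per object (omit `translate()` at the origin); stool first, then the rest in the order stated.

stool();
translate([314, 0, 0]) I_beam();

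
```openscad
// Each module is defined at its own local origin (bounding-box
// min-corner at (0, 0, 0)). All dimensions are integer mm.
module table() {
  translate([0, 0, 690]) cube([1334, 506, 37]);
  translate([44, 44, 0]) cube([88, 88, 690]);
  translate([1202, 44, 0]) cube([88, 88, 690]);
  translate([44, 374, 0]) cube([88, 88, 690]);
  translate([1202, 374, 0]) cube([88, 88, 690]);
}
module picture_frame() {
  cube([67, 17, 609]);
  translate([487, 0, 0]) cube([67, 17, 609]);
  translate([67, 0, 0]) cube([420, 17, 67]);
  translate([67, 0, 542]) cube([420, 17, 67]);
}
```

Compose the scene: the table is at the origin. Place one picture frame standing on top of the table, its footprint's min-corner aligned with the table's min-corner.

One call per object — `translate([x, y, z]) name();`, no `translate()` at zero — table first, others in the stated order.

table();
translate([0, 0, 727]) picture_frame();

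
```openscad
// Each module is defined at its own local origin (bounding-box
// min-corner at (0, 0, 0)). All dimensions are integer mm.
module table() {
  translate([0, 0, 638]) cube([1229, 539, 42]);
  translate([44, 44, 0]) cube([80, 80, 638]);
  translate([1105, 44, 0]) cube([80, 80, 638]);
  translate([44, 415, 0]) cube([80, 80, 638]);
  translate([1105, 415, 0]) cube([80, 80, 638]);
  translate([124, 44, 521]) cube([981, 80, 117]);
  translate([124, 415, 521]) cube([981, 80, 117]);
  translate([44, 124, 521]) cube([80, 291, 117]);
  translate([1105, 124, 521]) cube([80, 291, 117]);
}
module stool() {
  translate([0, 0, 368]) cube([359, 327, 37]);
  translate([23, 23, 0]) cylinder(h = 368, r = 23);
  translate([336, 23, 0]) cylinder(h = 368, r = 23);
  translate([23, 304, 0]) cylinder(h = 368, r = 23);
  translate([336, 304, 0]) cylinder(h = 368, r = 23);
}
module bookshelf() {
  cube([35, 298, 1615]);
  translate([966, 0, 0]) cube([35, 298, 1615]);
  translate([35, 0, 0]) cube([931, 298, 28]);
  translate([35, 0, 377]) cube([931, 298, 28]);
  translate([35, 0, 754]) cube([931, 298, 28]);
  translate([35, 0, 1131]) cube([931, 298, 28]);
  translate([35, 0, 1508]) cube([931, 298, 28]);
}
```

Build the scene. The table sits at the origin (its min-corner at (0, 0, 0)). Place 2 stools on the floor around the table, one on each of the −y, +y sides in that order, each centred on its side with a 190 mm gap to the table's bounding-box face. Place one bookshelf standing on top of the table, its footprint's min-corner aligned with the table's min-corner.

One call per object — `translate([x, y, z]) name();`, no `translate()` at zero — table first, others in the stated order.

table();
translate([435, -517, 0]) stool();
translate([435, 729, 0]) stool();
translate([0, 0, 680]) bookshelf();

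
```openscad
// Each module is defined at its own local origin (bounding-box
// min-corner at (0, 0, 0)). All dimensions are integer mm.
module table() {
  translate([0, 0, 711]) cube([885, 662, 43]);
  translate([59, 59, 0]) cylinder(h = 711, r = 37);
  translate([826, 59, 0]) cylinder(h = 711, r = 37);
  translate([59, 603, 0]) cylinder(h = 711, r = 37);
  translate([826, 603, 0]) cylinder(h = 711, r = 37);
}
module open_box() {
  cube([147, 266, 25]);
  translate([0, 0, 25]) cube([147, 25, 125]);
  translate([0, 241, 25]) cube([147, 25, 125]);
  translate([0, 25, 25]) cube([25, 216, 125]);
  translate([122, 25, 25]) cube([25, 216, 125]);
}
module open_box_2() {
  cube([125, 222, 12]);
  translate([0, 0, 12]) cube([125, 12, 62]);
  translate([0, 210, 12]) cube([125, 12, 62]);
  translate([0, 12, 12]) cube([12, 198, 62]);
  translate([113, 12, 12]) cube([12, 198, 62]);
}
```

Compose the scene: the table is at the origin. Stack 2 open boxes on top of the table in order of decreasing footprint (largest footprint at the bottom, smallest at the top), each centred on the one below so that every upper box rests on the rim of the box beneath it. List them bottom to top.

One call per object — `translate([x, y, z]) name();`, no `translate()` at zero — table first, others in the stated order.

table();
translate([369, 198, 754]) open_box();
translate([380, 220, 904]) open_box_2();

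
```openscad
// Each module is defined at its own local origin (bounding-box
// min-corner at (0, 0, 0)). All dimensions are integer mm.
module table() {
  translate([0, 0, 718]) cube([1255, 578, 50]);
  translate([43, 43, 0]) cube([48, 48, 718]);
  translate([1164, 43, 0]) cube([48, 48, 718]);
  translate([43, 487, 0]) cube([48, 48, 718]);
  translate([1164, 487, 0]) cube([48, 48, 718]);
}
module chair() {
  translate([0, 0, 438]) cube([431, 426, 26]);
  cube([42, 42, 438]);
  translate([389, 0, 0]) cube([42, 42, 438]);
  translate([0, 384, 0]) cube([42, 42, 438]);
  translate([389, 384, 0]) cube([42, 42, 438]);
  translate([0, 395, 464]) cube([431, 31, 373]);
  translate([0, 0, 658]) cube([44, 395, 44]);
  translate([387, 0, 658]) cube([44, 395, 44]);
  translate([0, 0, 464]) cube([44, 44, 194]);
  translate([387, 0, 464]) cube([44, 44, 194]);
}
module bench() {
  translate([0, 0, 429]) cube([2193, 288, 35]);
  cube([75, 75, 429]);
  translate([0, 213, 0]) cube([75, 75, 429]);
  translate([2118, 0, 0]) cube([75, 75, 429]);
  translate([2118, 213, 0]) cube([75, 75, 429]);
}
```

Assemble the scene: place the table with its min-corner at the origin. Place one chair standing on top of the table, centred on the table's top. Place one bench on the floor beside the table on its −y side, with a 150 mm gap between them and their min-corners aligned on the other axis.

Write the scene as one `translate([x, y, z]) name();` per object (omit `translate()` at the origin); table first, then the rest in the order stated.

table();
translate([412, 76, 768]) chair();
translate([0, -438, 0]) bench();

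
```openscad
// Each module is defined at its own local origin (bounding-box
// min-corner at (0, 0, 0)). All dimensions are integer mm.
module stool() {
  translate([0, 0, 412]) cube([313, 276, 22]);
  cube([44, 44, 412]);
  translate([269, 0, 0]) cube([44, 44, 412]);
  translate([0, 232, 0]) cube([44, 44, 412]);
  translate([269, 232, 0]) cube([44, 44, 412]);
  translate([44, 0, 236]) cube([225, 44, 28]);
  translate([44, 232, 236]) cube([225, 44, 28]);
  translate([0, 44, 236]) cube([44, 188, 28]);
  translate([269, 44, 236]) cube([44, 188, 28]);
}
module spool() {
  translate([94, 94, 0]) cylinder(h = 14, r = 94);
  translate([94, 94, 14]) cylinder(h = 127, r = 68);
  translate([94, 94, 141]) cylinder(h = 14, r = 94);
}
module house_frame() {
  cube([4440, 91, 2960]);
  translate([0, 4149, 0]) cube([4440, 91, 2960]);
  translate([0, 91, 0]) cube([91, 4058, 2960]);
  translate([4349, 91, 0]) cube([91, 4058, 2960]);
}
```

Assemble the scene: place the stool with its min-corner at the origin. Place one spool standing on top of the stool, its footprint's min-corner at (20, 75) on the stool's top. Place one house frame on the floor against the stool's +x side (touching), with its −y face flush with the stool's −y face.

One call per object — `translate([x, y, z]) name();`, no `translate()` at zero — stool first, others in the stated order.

stool();
translate([20, 75, 434]) spool();
translate([313, 0, 0]) house_frame();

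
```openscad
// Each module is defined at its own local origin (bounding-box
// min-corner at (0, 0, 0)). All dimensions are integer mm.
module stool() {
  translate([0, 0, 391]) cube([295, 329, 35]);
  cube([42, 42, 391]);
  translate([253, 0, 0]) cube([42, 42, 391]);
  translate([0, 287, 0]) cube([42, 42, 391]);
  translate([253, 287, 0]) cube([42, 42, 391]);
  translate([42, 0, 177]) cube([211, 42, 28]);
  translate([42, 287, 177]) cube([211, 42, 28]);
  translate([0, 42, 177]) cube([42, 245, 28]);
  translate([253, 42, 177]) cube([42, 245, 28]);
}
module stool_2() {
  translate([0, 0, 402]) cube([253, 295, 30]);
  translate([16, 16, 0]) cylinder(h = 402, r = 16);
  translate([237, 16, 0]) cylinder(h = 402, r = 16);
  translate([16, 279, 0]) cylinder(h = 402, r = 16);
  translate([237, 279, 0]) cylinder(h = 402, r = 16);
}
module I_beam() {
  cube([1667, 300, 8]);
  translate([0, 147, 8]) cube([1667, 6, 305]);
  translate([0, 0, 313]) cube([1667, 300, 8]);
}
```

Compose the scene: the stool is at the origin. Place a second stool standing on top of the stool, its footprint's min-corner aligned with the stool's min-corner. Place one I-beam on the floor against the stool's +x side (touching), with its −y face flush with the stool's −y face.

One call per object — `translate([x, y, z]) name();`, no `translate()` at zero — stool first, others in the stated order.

stool();
translate([0, 0, 426]) stool_2();
translate([295, 0, 0]) I_beam();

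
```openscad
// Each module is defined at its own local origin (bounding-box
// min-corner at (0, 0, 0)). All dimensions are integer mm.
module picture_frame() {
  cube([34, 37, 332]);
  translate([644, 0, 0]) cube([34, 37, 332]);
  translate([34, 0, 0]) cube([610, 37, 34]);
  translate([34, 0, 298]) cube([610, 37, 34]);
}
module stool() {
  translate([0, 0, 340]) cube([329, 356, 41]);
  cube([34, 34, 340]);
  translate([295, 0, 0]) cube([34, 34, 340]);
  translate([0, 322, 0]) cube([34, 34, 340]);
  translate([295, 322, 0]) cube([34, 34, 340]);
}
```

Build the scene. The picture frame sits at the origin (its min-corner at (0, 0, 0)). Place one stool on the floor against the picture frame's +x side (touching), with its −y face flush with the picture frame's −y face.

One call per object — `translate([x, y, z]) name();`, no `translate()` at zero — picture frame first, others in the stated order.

picture_frame();
translate([678, 0, 0]) stool();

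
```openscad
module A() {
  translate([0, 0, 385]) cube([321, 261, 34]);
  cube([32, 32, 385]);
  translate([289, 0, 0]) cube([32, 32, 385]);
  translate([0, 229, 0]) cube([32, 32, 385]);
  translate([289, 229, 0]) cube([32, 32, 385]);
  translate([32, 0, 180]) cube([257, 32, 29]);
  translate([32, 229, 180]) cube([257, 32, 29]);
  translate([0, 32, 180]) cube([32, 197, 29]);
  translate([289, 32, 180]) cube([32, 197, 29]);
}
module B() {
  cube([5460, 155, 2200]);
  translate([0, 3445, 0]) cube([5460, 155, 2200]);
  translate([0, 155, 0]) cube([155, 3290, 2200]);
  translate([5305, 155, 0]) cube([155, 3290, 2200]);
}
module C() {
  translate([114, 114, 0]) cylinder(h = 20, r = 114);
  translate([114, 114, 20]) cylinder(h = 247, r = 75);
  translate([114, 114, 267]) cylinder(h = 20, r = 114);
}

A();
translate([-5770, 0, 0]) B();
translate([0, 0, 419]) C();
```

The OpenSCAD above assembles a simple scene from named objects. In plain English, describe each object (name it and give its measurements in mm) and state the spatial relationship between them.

A is a four-legged stool. The seat is 321×261 mm, 34 mm thick, top at z = 419 mm. It stands on four square legs, each 32×32 mm in cross-section, from z = 0 to the seat underside, each flush with a corner of the seat. Four stretchers, 32 mm wide and 29 mm tall, connect adjacent legs with their undersides at z = 180 mm, each running between the inner faces of the legs it joins and aligned with the legs' outer faces on the other axis.

B is a box-shaped house frame (walls only): outside footprint 5460×3600 mm, wall height 2200 mm, wall thickness 155 mm. The two y-facing walls run the full x-width; the two x-facing walls fit between the inner faces of the y-facing walls.

C is a spool: two coaxial disc flanges of radius 114 mm and thickness 20 mm, joined by a core cylinder of radius 75 mm and height 247 mm. The lower flange rests on z = 0 and the three cylinders share a vertical axis.

The house frame is on the floor beside the stool on its −x side. The spool is on top of the stool.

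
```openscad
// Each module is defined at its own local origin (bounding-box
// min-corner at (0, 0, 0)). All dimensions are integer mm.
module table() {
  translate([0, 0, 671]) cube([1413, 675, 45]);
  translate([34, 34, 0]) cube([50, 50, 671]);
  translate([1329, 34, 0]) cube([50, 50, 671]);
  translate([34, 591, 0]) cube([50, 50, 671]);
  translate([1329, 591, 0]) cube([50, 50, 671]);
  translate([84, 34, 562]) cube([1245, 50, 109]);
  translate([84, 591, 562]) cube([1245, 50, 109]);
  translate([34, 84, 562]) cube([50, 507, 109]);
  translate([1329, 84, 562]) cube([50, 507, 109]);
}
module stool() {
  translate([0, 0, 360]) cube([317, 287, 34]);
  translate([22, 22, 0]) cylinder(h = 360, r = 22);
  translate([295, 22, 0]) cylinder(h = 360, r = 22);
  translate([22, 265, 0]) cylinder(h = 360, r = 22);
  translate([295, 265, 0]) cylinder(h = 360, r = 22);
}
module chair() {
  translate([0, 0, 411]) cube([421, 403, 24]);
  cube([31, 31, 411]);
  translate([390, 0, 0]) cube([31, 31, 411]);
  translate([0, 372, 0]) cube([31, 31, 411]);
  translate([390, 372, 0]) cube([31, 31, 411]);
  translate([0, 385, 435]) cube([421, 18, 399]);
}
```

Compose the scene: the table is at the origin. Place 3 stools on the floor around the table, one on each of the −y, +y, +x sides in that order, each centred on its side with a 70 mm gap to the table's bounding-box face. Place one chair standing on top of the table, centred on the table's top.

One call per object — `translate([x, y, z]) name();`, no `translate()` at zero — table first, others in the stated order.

table();
translate([548, -357, 0]) stool();
translate([548, 745, 0]) stool();
translate([1483, 194, 0]) stool();
translate([496, 136, 716]) chair();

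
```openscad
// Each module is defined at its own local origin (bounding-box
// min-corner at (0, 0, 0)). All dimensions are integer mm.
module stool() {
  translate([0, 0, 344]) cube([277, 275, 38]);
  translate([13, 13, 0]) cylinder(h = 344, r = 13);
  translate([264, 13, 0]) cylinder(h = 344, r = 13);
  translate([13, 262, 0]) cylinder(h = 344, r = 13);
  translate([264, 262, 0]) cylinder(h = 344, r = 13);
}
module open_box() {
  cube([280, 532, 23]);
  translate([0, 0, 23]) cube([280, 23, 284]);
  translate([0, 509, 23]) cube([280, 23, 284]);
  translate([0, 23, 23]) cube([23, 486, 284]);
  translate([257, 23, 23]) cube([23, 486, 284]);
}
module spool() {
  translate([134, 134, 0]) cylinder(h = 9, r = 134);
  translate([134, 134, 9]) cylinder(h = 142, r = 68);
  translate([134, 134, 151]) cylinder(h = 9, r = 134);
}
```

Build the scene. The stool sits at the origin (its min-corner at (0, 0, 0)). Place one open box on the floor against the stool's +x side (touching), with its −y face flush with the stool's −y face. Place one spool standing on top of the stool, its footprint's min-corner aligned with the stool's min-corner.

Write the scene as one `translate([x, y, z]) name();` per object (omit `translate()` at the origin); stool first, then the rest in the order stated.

stool();
translate([277, 0, 0]) open_box();
translate([0, 0, 382]) spool();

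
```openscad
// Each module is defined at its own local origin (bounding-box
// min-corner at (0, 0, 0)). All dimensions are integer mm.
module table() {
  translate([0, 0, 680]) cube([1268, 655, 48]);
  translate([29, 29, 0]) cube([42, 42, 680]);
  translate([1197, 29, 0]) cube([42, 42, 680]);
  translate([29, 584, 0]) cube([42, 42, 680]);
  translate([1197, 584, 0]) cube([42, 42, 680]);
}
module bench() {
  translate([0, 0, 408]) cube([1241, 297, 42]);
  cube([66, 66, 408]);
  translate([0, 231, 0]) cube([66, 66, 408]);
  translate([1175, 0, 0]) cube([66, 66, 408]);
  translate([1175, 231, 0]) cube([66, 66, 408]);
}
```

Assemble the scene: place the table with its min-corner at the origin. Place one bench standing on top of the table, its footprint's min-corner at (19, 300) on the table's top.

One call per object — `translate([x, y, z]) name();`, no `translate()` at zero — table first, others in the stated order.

table();
translate([19, 300, 728]) bench();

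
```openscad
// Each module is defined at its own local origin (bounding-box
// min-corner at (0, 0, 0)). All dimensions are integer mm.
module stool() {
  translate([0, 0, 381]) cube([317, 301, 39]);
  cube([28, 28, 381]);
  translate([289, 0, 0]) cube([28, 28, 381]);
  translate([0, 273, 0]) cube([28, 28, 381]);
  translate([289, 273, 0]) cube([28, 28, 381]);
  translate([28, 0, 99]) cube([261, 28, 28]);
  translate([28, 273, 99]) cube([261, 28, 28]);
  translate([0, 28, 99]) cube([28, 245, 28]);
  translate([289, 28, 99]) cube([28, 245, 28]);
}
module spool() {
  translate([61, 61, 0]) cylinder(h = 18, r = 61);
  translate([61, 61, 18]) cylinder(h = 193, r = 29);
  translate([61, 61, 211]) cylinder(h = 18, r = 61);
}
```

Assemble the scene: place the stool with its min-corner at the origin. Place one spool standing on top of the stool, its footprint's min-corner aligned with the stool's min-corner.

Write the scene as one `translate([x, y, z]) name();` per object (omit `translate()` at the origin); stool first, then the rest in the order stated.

stool();
translate([0, 0, 420]) spool();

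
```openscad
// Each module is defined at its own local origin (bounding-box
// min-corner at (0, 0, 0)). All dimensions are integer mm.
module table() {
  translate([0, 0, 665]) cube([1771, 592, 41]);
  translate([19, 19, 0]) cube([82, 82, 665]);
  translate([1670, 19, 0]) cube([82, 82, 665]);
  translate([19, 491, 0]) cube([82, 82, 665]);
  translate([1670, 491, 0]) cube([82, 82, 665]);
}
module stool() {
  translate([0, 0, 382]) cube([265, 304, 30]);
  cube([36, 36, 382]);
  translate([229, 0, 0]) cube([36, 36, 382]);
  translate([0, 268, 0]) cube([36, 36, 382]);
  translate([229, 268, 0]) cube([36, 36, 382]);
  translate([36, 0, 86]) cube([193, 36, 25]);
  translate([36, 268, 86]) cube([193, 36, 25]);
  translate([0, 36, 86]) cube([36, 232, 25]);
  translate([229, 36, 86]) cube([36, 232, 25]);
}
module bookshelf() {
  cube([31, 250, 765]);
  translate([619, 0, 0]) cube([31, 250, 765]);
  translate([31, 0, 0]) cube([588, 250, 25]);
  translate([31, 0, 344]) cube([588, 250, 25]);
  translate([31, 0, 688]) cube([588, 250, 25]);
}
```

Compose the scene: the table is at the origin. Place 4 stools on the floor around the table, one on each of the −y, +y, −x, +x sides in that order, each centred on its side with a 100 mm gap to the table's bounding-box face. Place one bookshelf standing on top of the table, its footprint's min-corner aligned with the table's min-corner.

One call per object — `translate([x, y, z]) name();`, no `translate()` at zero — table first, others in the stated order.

table();
translate([753, -404, 0]) stool();
translate([753, 692, 0]) stool();
translate([-365, 144, 0]) stool();
translate([1871, 144, 0]) stool();
translate([0, 0, 706]) bookshelf();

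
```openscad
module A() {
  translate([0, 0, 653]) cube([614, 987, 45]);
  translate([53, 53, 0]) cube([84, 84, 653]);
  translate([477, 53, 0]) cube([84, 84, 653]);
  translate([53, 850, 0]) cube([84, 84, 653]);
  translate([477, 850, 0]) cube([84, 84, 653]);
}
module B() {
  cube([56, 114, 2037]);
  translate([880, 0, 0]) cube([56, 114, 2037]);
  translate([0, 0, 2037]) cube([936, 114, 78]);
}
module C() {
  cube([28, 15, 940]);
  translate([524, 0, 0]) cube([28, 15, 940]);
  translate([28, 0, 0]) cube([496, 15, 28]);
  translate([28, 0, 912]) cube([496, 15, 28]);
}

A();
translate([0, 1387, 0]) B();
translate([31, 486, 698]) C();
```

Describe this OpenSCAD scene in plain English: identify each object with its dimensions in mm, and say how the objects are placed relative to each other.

A is a table: top 614 mm (x) × 987 mm (y), 45 mm thick, upper face at z = 698 mm, on four 84×84 mm square legs, each inset 53 mm from the nearest pair of top edges, running from z = 0 to the bottom of the top.

B is a door frame. The clear opening is 824 mm wide and 2037 mm high. Two 56 mm wide jambs, 114 mm deep, stand either side of the opening from the floor to the top of the opening. A 78 mm thick head sits across the top of both jambs, spanning the full outside width of the frame.

C is a rectangular picture frame lying in the x–z plane (depth along y). The opening is 496 mm wide (x) by 884 mm tall (z), surrounded by a border 28 mm wide on all four sides. The frame is 15 mm deep and is made of two full-height vertical stiles with two horizontal rails fitted between them.

The door frame is on the floor beside the table on its +y side. The picture frame is on top of the table, centred.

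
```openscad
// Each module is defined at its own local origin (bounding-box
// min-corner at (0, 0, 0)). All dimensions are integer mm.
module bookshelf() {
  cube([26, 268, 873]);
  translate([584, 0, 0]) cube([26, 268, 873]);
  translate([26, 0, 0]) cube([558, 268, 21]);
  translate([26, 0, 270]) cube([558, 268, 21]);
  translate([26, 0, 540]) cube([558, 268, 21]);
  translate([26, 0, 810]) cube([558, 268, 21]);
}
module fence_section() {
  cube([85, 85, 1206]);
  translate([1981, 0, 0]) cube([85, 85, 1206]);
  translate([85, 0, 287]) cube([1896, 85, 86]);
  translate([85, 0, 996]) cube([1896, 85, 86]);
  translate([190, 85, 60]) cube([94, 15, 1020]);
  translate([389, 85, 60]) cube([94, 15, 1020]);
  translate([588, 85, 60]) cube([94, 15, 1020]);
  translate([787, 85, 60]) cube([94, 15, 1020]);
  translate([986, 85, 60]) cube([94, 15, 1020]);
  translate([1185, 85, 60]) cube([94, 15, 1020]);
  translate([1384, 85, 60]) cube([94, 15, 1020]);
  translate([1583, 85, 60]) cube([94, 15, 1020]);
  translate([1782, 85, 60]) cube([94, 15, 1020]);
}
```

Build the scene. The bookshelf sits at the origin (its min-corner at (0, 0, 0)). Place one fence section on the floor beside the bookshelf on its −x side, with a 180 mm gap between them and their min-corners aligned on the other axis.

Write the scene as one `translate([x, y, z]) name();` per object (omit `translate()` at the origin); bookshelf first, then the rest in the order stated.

bookshelf();
translate([-2246, 0, 0]) fence_section();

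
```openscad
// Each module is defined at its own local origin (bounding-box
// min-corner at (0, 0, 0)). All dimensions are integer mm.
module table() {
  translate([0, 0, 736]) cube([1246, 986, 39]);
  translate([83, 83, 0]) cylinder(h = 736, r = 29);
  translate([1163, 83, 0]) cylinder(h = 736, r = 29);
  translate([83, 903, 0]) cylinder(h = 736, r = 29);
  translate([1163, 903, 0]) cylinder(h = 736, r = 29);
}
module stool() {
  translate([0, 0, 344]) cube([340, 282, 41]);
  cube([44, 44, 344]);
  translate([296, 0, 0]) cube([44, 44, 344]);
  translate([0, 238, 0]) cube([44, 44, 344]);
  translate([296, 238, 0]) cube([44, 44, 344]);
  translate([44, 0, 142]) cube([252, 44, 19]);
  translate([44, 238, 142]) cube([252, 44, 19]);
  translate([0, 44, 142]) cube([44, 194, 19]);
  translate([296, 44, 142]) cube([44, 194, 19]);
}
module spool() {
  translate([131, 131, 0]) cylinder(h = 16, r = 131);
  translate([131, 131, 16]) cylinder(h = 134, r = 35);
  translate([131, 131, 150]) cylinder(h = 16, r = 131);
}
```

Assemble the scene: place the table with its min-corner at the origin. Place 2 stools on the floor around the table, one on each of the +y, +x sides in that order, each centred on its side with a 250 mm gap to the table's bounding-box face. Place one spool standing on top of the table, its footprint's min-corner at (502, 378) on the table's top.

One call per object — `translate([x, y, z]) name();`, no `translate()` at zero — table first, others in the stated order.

table();
translate([453, 1236, 0]) stool();
translate([1496, 352, 0]) stool();
translate([502, 378, 775]) spool();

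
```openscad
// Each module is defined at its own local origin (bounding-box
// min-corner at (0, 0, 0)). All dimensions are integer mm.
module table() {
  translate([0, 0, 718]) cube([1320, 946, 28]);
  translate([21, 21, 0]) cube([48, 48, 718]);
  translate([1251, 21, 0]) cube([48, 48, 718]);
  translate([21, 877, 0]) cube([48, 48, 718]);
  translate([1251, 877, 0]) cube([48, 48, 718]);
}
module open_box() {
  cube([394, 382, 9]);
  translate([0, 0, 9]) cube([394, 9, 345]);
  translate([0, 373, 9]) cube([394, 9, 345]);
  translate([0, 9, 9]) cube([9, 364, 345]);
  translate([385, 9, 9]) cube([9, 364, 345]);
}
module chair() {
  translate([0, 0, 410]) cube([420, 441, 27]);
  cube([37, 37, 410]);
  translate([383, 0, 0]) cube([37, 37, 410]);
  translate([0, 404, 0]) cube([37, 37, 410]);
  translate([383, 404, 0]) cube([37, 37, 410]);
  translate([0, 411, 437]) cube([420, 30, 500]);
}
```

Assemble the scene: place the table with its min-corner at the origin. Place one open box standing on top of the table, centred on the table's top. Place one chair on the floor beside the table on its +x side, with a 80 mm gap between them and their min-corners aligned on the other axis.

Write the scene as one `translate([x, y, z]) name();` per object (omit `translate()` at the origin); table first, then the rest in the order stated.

table();
translate([463, 282, 746]) open_box();
translate([1400, 0, 0]) chair();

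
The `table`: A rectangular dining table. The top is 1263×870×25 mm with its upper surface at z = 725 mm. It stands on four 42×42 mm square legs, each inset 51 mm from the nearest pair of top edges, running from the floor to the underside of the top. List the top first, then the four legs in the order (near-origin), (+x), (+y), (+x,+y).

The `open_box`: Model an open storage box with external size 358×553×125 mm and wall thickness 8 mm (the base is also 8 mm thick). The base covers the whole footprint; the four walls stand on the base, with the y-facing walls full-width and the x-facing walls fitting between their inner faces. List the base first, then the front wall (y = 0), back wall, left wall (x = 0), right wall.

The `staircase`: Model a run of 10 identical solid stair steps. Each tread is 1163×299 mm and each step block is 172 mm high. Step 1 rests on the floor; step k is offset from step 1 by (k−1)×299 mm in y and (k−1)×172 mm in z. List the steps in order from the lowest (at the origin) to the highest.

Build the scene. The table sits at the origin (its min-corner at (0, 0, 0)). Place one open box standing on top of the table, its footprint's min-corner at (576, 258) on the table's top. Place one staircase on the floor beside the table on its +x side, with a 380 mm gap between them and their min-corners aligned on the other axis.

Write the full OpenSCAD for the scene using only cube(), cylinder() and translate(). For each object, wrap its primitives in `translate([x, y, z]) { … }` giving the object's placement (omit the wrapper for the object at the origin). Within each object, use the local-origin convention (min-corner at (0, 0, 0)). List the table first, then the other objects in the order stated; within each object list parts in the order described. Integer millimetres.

translate([0, 0, 700]) cube([1263, 870, 25]);
translate([51, 51, 0]) cube([42, 42, 700]);
translate([1170, 51, 0]) cube([42, 42, 700]);
translate([51, 777, 0]) cube([42, 42, 700]);
translate([1170, 777, 0]) cube([42, 42, 700]);
translate([576, 258, 725]) {
  cube([358, 553, 8]);
  translate([0, 0, 8]) cube([358, 8, 117]);
  translate([0, 545, 8]) cube([358, 8, 117]);
  translate([0, 8, 8]) cube([8, 537, 117]);
  translate([350, 8, 8]) cube([8, 537, 117]);
}
translate([1643, 0, 0]) {
  cube([1163, 299, 172]);
  translate([0, 299, 172]) cube([1163, 299, 172]);
  translate([0, 598, 344]) cube([1163, 299, 172]);
  translate([0, 897, 516]) cube([1163, 299, 172]);
  translate([0, 1196, 688]) cube([1163, 299, 172]);
  translate([0, 1495, 860]) cube([1163, 299, 172]);
  translate([0, 1794, 1032]) cube([1163, 299, 172]);
  translate([0, 2093, 1204]) cube([1163, 299, 172]);
  translate([0, 2392, 1376]) cube([1163, 299, 172]);
  translate([0, 2691, 1548]) cube([1163, 299, 172]);
}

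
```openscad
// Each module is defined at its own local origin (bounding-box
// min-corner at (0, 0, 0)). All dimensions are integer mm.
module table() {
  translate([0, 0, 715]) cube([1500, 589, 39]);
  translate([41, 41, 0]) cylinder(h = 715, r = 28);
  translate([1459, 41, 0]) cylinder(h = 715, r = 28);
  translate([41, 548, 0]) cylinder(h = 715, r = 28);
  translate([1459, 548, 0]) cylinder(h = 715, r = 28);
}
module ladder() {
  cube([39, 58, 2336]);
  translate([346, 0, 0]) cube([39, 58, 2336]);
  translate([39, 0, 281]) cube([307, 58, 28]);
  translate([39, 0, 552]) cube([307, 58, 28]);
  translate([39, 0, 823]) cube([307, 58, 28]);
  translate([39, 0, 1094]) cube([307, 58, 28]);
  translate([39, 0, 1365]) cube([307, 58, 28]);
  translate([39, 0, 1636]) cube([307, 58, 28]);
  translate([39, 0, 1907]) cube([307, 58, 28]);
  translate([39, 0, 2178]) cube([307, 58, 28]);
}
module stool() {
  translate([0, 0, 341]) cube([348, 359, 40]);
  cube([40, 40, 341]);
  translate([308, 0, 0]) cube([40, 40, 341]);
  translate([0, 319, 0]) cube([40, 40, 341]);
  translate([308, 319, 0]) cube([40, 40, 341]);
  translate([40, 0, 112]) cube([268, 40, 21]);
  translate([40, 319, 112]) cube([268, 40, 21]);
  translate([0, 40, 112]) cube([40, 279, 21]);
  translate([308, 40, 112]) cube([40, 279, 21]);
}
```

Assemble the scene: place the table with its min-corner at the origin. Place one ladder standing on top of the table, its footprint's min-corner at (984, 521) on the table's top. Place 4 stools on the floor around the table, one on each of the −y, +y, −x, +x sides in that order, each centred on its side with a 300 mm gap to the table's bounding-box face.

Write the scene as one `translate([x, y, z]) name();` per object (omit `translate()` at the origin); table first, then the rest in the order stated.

table();
translate([984, 521, 754]) ladder();
translate([576, -659, 0]) stool();
translate([576, 889, 0]) stool();
translate([-648, 115, 0]) stool();
translate([1800, 115, 0]) stool();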